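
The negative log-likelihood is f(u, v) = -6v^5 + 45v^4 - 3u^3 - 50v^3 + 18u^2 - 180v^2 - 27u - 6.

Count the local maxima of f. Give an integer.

f separates as a function of u plus a function of v, so ∇f=0 decouples.
∂f/∂u = -9(u - 3)(u - 1) = 0 at u ∈ {1, 3}; ∂f/∂v = -30v(v - 4)(v - 3)(v + 1) = 0 at v ∈ {-1, 0, 3, 4}.
The Hessian is diagonal: diag(f_uu, f_vv). Second derivatives: f_uu(1)=18, f_uu(3)=-18; f_vv(-1)=600, f_vv(0)=-360, f_vv(3)=360, f_vv(4)=-600.
Local maxima occur where both diagonal entries negative: (3, 0), (3, 4). Count: 2.

2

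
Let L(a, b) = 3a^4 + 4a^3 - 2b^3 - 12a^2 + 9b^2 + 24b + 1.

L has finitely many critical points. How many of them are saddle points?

L separates as a function of a plus a function of b, so ∇L=0 decouples.
∂L/∂a = 12a(a - 1)(a + 2) = 0 at a ∈ {-2, 0, 1}; ∂L/∂b = -6(b - 4)(b + 1) = 0 at b ∈ {-1, 4}.
The Hessian is diagonal: diag(L_aa, L_bb). Second derivatives: L_aa(-2)=72, L_aa(0)=-24, L_aa(1)=36; L_bb(-1)=30, L_bb(4)=-30.
Saddle points occur where the two diagonal entries have opposite signs: (-2, 4), (0, -1), (1, 4). Count: 3.

3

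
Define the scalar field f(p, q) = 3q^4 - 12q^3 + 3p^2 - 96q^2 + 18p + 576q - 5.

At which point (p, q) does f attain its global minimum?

f(p,q) separates as A(p) + B(q) − 5, so its minimum is min A + min B − 5.
A'(p) = 6p + 18 vanishes at p ∈ {-3}; B'(q) = 12(q - 4)(q - 3)(q + 4) vanishes at q ∈ {-4, 3, 4}.
Local minima of A (where A''>0): A(-3)=-27. Local minima of B: B(-4)=-2304, B(4)=768.
So the global minimum of f is A(-3) + B(-4) − 5 = -27 − 2304 − 5 = -2336, attained at (-3, -4).

(-3, -4)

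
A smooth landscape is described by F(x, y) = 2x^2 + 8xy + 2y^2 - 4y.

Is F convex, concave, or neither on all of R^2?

neither

F is quadratic, so its Hessian is the constant matrix H = [[4, 8], [8, 4]].
det(H) = -48, tr(H) = 8.
det(H) < 0, so H is indefinite: neither convex nor concave.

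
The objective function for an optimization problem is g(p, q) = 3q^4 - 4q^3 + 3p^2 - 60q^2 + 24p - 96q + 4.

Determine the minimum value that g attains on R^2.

-876

g(p,q) separates as A(p) + B(q) + 4, so its minimum is min A + min B + 4.
A'(p) = 6p + 24 vanishes at p ∈ {-4}; B'(q) = 12(q - 4)(q + 1)(q + 2) vanishes at q ∈ {-2, -1, 4}.
Local minima of A (where A''>0): A(-4)=-48. Local minima of B: B(-2)=32, B(4)=-832.
So the global minimum of g is A(-4) + B(4) + 4 = -48 − 832 + 4 = -876, attained at (-4, 4).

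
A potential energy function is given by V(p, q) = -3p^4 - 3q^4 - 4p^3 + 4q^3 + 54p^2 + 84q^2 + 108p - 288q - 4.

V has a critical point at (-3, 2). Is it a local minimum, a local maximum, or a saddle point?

saddle point

The mixed partial ∂²V/∂p∂q is 0, so the Hessian at any point is diag(V_pp, V_qq) = diag(12(-3p^2 - 2p + 9), 12(-3q^2 + 2q + 14)).
At (-3, 2): H = diag(-144, 72).
The eigenvalues have opposite signs, so H is indefinite: a saddle point.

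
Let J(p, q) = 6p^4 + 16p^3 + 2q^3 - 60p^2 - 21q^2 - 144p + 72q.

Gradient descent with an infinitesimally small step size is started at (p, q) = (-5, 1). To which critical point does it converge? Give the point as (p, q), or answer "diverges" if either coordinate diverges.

J is separable, so gradient descent decouples: p follows -∂J/∂p, q follows -∂J/∂q.
∂J/∂p = 24(p - 2)(p + 1)(p + 3); at p=-5 this is -1344, so p increases.
∂J/∂q = 6(q - 4)(q - 3); at q=1 this is 36, so q decreases.
The q-coordinate has no critical point in that direction and runs off to infinity.

diverges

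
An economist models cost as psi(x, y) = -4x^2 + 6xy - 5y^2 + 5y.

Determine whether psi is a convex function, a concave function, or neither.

concave

psi is quadratic, so its Hessian is the constant matrix H = [[-8, 6], [6, -10]].
det(H) = 44, tr(H) = -18.
det(H) > 0 and tr(H) < 0, so H is negative definite everywhere: concave.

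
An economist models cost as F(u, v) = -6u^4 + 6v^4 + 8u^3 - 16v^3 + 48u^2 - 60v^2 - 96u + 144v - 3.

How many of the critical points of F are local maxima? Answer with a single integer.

F separates as a function of u plus a function of v, so ∇F=0 decouples.
∂F/∂u = -24(u - 2)(u - 1)(u + 2) = 0 at u ∈ {-2, 1, 2}; ∂F/∂v = 24(v - 3)(v - 1)(v + 2) = 0 at v ∈ {-2, 1, 3}.
The Hessian is diagonal: diag(F_uu, F_vv). Second derivatives: F_uu(-2)=-288, F_uu(1)=72, F_uu(2)=-96; F_vv(-2)=360, F_vv(1)=-144, F_vv(3)=240.
Local maxima occur where both diagonal entries negative: (-2, 1), (2, 1). Count: 2.

2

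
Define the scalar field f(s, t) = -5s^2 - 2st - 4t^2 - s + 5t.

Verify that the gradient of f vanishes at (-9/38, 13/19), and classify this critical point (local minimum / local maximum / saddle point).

∇f = (-10s - 2t - 1, -2s - 8t + 5); substituting (-9/38, 13/19) gives ∇f = (0, 0), so (-9/38, 13/19) is indeed a critical point.
The Hessian of f is constant: H = [[-10, -2], [-2, -8]].
det(H) = (-10)·(-8) − (-2)² = 76.
det(H) > 0 and tr(H) = -18 < 0, so H is negative definite and the point is a local maximum.

local maximum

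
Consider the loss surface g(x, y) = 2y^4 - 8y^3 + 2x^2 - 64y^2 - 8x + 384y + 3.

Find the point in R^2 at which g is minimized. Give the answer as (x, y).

(2, -4)

g(x,y) separates as P(x) + Q(y) + 3, so its minimum is min P + min Q + 3.
P'(x) = 4x - 8 vanishes at x ∈ {2}; Q'(y) = 8(y - 4)(y - 3)(y + 4) vanishes at y ∈ {-4, 3, 4}.
Local minima of P (where P''>0): P(2)=-8. Local minima of Q: Q(-4)=-1536, Q(4)=512.
So the global minimum of g is P(2) + Q(-4) + 3 = -8 − 1536 + 3 = -1541, attained at (2, -4).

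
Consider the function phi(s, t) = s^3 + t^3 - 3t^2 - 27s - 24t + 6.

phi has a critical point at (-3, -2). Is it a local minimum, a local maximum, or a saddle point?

The mixed partial ∂²phi/∂s∂t is 0, so the Hessian at any point is diag(phi_ss, phi_tt) = diag(6s, 6(t - 1)).
At (-3, -2): H = diag(-18, -18).
Both eigenvalues are negative, so H is negative definite: a local maximum.

local maximum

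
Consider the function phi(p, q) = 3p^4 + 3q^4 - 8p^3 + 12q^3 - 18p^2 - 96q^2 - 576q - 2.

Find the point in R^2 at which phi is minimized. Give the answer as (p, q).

(3, 4)

phi(p,q) separates as A(p) + B(q) − 2, so its minimum is min A + min B − 2.
A'(p) = 12p(p - 3)(p + 1) vanishes at p ∈ {-1, 0, 3}; B'(q) = 12(q - 4)(q + 3)(q + 4) vanishes at q ∈ {-4, -3, 4}.
Local minima of A (where A''>0): A(-1)=-7, A(3)=-135. Local minima of B: B(-4)=768, B(4)=-2304.
So the global minimum of phi is A(3) + B(4) − 2 = -135 − 2304 − 2 = -2441, attained at (3, 4).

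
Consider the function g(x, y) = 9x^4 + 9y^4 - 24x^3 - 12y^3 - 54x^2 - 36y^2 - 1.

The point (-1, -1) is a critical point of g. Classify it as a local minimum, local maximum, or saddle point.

local minimum

The mixed partial ∂²g/∂x∂y is 0, so the Hessian at any point is diag(g_xx, g_yy) = diag(36(3x^2 - 4x - 3), 36(3y^2 - 2y - 2)).
At (-1, -1): H = diag(144, 108).
Both eigenvalues are positive, so H is positive definite: a local minimum.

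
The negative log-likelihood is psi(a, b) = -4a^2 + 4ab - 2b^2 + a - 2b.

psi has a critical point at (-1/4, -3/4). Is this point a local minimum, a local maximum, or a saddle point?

The Hessian of psi is constant: H = [[-8, 4], [4, -4]].
det(H) = (-8)·(-4) − 4² = 16.
det(H) > 0 and tr(H) = -12 < 0, so H is negative definite and the point is a local maximum.

local maximum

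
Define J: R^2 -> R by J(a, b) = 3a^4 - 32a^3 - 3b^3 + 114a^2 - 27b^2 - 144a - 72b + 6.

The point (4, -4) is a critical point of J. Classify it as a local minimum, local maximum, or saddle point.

local minimum

The mixed partial ∂²J/∂a∂b is 0, so the Hessian at any point is diag(J_aa, J_bb) = diag(12(3a^2 - 16a + 19), -18(b + 3)).
At (4, -4): H = diag(36, 18).
Both eigenvalues are positive, so H is positive definite: a local minimum.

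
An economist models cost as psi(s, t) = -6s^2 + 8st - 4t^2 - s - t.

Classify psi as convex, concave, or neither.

concave

psi is quadratic, so its Hessian is the constant matrix H = [[-12, 8], [8, -8]].
det(H) = 32, tr(H) = -20.
det(H) > 0 and tr(H) < 0, so H is negative definite everywhere: concave.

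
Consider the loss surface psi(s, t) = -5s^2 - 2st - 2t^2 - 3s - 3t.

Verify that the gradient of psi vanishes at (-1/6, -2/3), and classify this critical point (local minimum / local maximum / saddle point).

local maximum

∇psi = (-10s - 2t - 3, -2s - 4t - 3); substituting (-1/6, -2/3) gives ∇psi = (0, 0), so (-1/6, -2/3) is indeed a critical point.
The Hessian of psi is constant: H = [[-10, -2], [-2, -4]].
det(H) = (-10)·(-4) − (-2)² = 36.
det(H) > 0 and tr(H) = -14 < 0, so H is negative definite and the point is a local maximum.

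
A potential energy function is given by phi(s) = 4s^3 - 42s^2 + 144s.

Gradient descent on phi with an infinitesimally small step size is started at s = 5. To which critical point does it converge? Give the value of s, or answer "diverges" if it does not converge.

4

phi'(s) = 12(s - 4)(s - 3), so phi'(5) = 24.
Gradient descent moves in the -phi' direction, i.e. s is decreasing.
The nearest critical point in that direction is s = 4, where phi'' = 12 > 0 (a local minimum). The iterate converges there.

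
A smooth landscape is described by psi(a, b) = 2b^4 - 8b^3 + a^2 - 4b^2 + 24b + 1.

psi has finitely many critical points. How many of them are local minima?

psi separates as a function of a plus a function of b, so ∇psi=0 decouples.
∂psi/∂a = 2a = 0 at a ∈ {0}; ∂psi/∂b = 8(b - 3)(b - 1)(b + 1) = 0 at b ∈ {-1, 1, 3}.
The Hessian is diagonal: diag(psi_aa, psi_bb). Second derivatives: psi_aa(0)=2; psi_bb(-1)=64, psi_bb(1)=-32, psi_bb(3)=64.
Local minima occur where both diagonal entries positive: (0, -1), (0, 3). Count: 2.

2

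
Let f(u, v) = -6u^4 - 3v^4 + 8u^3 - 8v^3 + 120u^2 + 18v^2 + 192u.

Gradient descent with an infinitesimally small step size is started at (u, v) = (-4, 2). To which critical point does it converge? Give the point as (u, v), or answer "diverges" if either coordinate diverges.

diverges

f is separable, so gradient descent decouples: u follows -∂f/∂u, v follows -∂f/∂v.
∂f/∂u = -24(u - 4)(u + 1)(u + 2); at u=-4 this is 1152, so u decreases.
∂f/∂v = -12v(v - 1)(v + 3); at v=2 this is -120, so v increases.
The u-coordinate has no critical point in that direction and runs off to infinity.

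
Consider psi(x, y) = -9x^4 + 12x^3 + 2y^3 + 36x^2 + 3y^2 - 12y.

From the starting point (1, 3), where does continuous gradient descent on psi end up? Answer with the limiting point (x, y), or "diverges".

(0, 1)

psi is separable, so gradient descent decouples: x follows -∂psi/∂x, y follows -∂psi/∂y.
∂psi/∂x = -36x(x - 2)(x + 1); at x=1 this is 72, so x decreases.
∂psi/∂y = 6(y - 1)(y + 2); at y=3 this is 60, so y decreases.
x converges to its nearest critical value 0 (a local min of the x-part); y converges to 1. The iterate converges to (0, 1).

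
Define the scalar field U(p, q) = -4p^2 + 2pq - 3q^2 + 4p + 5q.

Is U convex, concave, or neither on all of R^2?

concave

U is quadratic, so its Hessian is the constant matrix H = [[-8, 2], [2, -6]].
det(H) = 44, tr(H) = -14.
det(H) > 0 and tr(H) < 0, so H is negative definite everywhere: concave.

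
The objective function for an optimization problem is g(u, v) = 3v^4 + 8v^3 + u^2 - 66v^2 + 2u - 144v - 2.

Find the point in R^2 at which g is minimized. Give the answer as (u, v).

g(u,v) separates as P(u) + Q(v) − 2, so its minimum is min P + min Q − 2.
P'(u) = 2u + 2 vanishes at u ∈ {-1}; Q'(v) = 12(v - 3)(v + 1)(v + 4) vanishes at v ∈ {-4, -1, 3}.
Local minima of P (where P''>0): P(-1)=-1. Local minima of Q: Q(-4)=-224, Q(3)=-567.
So the global minimum of g is P(-1) + Q(3) − 2 = -1 − 567 − 2 = -570, attained at (-1, 3).

(-1, 3)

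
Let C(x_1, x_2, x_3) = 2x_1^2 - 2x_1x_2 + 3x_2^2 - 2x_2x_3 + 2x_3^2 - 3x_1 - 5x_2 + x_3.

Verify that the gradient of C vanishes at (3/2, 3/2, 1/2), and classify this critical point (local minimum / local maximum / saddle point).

local minimum

∇C = (4x_1 - 2x_2 - 3, -2x_1 + 6x_2 - 2x_3 - 5, -2x_2 + 4x_3 + 1); substituting (3/2, 3/2, 1/2) gives ∇C = (0, 0, 0), so (3/2, 3/2, 1/2) is indeed a critical point.
The Hessian is constant: H = [[4, -2, 0], [-2, 6, -2], [0, -2, 4]].
Leading principal minors: Δ₁ = 4, Δ₂ = 20, Δ₃ = 64.
All leading minors are positive, so H is positive definite: a local minimum.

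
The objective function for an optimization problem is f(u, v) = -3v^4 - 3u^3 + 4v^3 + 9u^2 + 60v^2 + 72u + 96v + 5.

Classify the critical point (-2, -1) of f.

The mixed partial ∂²f/∂u∂v is 0, so the Hessian at any point is diag(f_uu, f_vv) = diag(18(-u + 1), 12(-3v^2 + 2v + 10)).
At (-2, -1): H = diag(54, 60).
Both eigenvalues are positive, so H is positive definite: a local minimum.

local minimum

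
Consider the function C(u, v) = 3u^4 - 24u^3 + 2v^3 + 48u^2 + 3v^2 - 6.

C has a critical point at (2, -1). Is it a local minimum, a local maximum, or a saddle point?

local maximum

The mixed partial ∂²C/∂u∂v is 0, so the Hessian at any point is diag(C_uu, C_vv) = diag(12(3u^2 - 12u + 8), 6(2v + 1)).
At (2, -1): H = diag(-48, -6).
Both eigenvalues are negative, so H is negative definite: a local maximum.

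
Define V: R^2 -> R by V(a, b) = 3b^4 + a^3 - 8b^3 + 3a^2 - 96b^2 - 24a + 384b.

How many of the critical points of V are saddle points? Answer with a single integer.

V separates as a function of a plus a function of b, so ∇V=0 decouples.
∂V/∂a = 3(a - 2)(a + 4) = 0 at a ∈ {-4, 2}; ∂V/∂b = 12(b - 4)(b - 2)(b + 4) = 0 at b ∈ {-4, 2, 4}.
The Hessian is diagonal: diag(V_aa, V_bb). Second derivatives: V_aa(-4)=-18, V_aa(2)=18; V_bb(-4)=576, V_bb(2)=-144, V_bb(4)=192.
Saddle points occur where the two diagonal entries have opposite signs: (-4, -4), (-4, 4), (2, 2). Count: 3.

3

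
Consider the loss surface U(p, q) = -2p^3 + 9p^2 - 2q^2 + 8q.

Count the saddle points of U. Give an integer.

1

U separates as a function of p plus a function of q, so ∇U=0 decouples.
∂U/∂p = -6p(p - 3) = 0 at p ∈ {0, 3}; ∂U/∂q = -4(q - 2) = 0 at q ∈ {2}.
The Hessian is diagonal: diag(U_pp, U_qq). Second derivatives: U_pp(0)=18, U_pp(3)=-18; U_qq(2)=-4.
Saddle points occur where the two diagonal entries have opposite signs: (0, 2). Count: 1.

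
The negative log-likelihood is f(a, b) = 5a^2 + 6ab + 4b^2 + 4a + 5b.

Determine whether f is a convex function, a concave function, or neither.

f is quadratic, so its Hessian is the constant matrix H = [[10, 6], [6, 8]].
det(H) = 44, tr(H) = 18.
det(H) > 0 and tr(H) > 0, so H is positive definite everywhere: convex.

convex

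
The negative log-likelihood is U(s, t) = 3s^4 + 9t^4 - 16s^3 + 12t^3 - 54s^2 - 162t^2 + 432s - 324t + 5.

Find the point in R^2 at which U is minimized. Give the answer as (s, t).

U(s,t) separates as P(s) + Q(t) + 5, so its minimum is min P + min Q + 5.
P'(s) = 12(s - 4)(s - 3)(s + 3) vanishes at s ∈ {-3, 3, 4}; Q'(t) = 36(t - 3)(t + 1)(t + 3) vanishes at t ∈ {-3, -1, 3}.
Local minima of P (where P''>0): P(-3)=-1107, P(4)=608. Local minima of Q: Q(-3)=-81, Q(3)=-1377.
So the global minimum of U is P(-3) + Q(3) + 5 = -1107 − 1377 + 5 = -2479, attained at (-3, 3).

(-3, 3)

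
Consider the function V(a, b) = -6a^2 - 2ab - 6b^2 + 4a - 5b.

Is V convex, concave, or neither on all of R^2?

V is quadratic, so its Hessian is the constant matrix H = [[-12, -2], [-2, -12]].
det(H) = 140, tr(H) = -24.
det(H) > 0 and tr(H) < 0, so H is negative definite everywhere: concave.

concave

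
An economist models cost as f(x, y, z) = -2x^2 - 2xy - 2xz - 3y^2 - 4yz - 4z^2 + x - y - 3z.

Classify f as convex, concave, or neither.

concave

f is quadratic, so its Hessian is the constant matrix H = [[-4, -2, -2], [-2, -6, -4], [-2, -4, -8]].
Leading principal minors: -4, 20, -104.
Signs alternate −, +, − ⇒ H ≺ 0 ⇒ concave.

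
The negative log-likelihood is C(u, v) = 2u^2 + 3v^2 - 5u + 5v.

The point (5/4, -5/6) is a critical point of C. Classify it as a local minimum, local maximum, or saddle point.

local minimum

The Hessian of C is constant: H = [[4, 0], [0, 6]].
det(H) = 4·6 − 0² = 24.
det(H) > 0 and tr(H) = 10 > 0, so H is positive definite and the point is a local minimum.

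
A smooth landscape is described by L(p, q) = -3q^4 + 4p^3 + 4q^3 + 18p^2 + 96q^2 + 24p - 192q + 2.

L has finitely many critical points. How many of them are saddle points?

L separates as a function of p plus a function of q, so ∇L=0 decouples.
∂L/∂p = 12(p + 1)(p + 2) = 0 at p ∈ {-2, -1}; ∂L/∂q = -12(q - 4)(q - 1)(q + 4) = 0 at q ∈ {-4, 1, 4}.
The Hessian is diagonal: diag(L_pp, L_qq). Second derivatives: L_pp(-2)=-12, L_pp(-1)=12; L_qq(-4)=-480, L_qq(1)=180, L_qq(4)=-288.
Saddle points occur where the two diagonal entries have opposite signs: (-2, 1), (-1, -4), (-1, 4). Count: 3.

3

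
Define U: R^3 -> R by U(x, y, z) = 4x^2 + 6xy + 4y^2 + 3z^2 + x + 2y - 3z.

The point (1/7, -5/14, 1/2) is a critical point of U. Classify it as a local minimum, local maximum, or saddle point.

The Hessian is constant: H = [[8, 6, 0], [6, 8, 0], [0, 0, 6]].
Leading principal minors: Δ₁ = 8, Δ₂ = 28, Δ₃ = 168.
All leading minors are positive, so H is positive definite: a local minimum.

local minimum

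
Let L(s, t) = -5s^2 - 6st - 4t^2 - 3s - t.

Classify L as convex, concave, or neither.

concave

L is quadratic, so its Hessian is the constant matrix H = [[-10, -6], [-6, -8]].
det(H) = 44, tr(H) = -18.
det(H) > 0 and tr(H) < 0, so H is negative definite everywhere: concave.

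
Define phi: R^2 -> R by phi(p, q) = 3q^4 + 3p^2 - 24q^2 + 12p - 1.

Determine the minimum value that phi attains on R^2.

phi(p,q) separates as A(p) + B(q) − 1, so its minimum is min A + min B − 1.
A'(p) = 6p + 12 vanishes at p ∈ {-2}; B'(q) = 12q(q - 2)(q + 2) vanishes at q ∈ {-2, 0, 2}.
Local minima of A (where A''>0): A(-2)=-12. Local minima of B: B(-2)=-48, B(2)=-48.
So the global minimum of phi is A(-2) + B(-2) − 1 = -12 − 48 − 1 = -61, attained at (-2, -2).

-61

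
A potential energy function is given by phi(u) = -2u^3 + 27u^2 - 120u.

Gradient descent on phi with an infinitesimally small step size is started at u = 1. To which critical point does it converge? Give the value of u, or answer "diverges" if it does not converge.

phi'(u) = -6(u - 5)(u - 4), so phi'(1) = -72.
Gradient descent moves in the -phi' direction, i.e. u is increasing.
The nearest critical point in that direction is u = 4, where phi'' = 6 > 0 (a local minimum). The iterate converges there.

4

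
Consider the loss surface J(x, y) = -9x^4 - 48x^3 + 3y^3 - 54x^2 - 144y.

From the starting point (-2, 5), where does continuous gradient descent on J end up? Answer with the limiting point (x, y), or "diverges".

(-1, 4)

J is separable, so gradient descent decouples: x follows -∂J/∂x, y follows -∂J/∂y.
∂J/∂x = -36x(x + 1)(x + 3); at x=-2 this is -72, so x increases.
∂J/∂y = 9(y - 4)(y + 4); at y=5 this is 81, so y decreases.
x converges to its nearest critical value -1 (a local min of the x-part); y converges to 4. The iterate converges to (-1, 4).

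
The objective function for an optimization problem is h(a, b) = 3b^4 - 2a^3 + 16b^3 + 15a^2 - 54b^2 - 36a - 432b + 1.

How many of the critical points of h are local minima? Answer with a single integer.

2

h separates as a function of a plus a function of b, so ∇h=0 decouples.
∂h/∂a = -6(a - 3)(a - 2) = 0 at a ∈ {2, 3}; ∂h/∂b = 12(b - 3)(b + 3)(b + 4) = 0 at b ∈ {-4, -3, 3}.
The Hessian is diagonal: diag(h_aa, h_bb). Second derivatives: h_aa(2)=6, h_aa(3)=-6; h_bb(-4)=84, h_bb(-3)=-72, h_bb(3)=504.
Local minima occur where both diagonal entries positive: (2, -4), (2, 3). Count: 2.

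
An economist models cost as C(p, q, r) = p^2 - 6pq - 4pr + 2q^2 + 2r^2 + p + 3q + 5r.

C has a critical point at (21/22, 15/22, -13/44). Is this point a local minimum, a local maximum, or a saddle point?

saddle point

The Hessian is constant: H = [[2, -6, -4], [-6, 4, 0], [-4, 0, 4]].
Leading principal minors: Δ₁ = 2, Δ₂ = -28, Δ₃ = -176.
The minors fit neither the all-positive nor the alternating-sign pattern, so H is indefinite: a saddle point.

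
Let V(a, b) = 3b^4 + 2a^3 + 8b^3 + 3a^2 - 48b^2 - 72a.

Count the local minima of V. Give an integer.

V separates as a function of a plus a function of b, so ∇V=0 decouples.
∂V/∂a = 6(a - 3)(a + 4) = 0 at a ∈ {-4, 3}; ∂V/∂b = 12b(b - 2)(b + 4) = 0 at b ∈ {-4, 0, 2}.
The Hessian is diagonal: diag(V_aa, V_bb). Second derivatives: V_aa(-4)=-42, V_aa(3)=42; V_bb(-4)=288, V_bb(0)=-96, V_bb(2)=144.
Local minima occur where both diagonal entries positive: (3, -4), (3, 2). Count: 2.

2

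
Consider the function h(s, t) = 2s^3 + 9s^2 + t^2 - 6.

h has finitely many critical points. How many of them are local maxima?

h separates as a function of s plus a function of t, so ∇h=0 decouples.
∂h/∂s = 6s(s + 3) = 0 at s ∈ {-3, 0}; ∂h/∂t = 2t = 0 at t ∈ {0}.
The Hessian is diagonal: diag(h_ss, h_tt). Second derivatives: h_ss(-3)=-18, h_ss(0)=18; h_tt(0)=2.
Local maxima occur where both diagonal entries negative: none. Count: 0.

0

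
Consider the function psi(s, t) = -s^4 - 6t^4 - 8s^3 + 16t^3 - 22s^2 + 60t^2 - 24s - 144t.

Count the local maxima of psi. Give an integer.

psi separates as a function of s plus a function of t, so ∇psi=0 decouples.
∂psi/∂s = -4(s + 1)(s + 2)(s + 3) = 0 at s ∈ {-3, -2, -1}; ∂psi/∂t = -24(t - 3)(t - 1)(t + 2) = 0 at t ∈ {-2, 1, 3}.
The Hessian is diagonal: diag(psi_ss, psi_tt). Second derivatives: psi_ss(-3)=-8, psi_ss(-2)=4, psi_ss(-1)=-8; psi_tt(-2)=-360, psi_tt(1)=144, psi_tt(3)=-240.
Local maxima occur where both diagonal entries negative: (-3, -2), (-3, 3), (-1, -2), (-1, 3). Count: 4.

4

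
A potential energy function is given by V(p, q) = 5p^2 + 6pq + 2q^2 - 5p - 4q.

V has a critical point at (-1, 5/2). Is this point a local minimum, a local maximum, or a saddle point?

The Hessian of V is constant: H = [[10, 6], [6, 4]].
det(H) = 10·4 − 6² = 4.
det(H) > 0 and tr(H) = 14 > 0, so H is positive definite and the point is a local minimum.

local minimum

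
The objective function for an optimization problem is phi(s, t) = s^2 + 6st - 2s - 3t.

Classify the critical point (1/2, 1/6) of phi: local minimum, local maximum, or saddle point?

saddle point

The Hessian of phi is constant: H = [[2, 6], [6, 0]].
det(H) = 2·0 − 6² = -36.
Since det(H) < 0, H is indefinite and the critical point is a saddle point.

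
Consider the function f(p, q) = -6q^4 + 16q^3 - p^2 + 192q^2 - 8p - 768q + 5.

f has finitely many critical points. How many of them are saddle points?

f separates as a function of p plus a function of q, so ∇f=0 decouples.
∂f/∂p = -2(p + 4) = 0 at p ∈ {-4}; ∂f/∂q = -24(q - 4)(q - 2)(q + 4) = 0 at q ∈ {-4, 2, 4}.
The Hessian is diagonal: diag(f_pp, f_qq). Second derivatives: f_pp(-4)=-2; f_qq(-4)=-1152, f_qq(2)=288, f_qq(4)=-384.
Saddle points occur where the two diagonal entries have opposite signs: (-4, 2). Count: 1.

1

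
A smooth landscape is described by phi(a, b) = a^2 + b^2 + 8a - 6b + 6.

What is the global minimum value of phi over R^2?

-19

phi(a,b) separates as P(a) + Q(b) + 6, so its minimum is min P + min Q + 6.
P'(a) = 2a + 8 vanishes at a ∈ {-4}; Q'(b) = 2b - 6 vanishes at b ∈ {3}.
Local minima of P (where P''>0): P(-4)=-16. Local minima of Q: Q(3)=-9.
So the global minimum of phi is P(-4) + Q(3) + 6 = -16 − 9 + 6 = -19, attained at (-4, 3).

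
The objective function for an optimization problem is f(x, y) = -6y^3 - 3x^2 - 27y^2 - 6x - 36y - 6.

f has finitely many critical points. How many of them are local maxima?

1

f separates as a function of x plus a function of y, so ∇f=0 decouples.
∂f/∂x = -6(x + 1) = 0 at x ∈ {-1}; ∂f/∂y = -18(y + 1)(y + 2) = 0 at y ∈ {-2, -1}.
The Hessian is diagonal: diag(f_xx, f_yy). Second derivatives: f_xx(-1)=-6; f_yy(-2)=18, f_yy(-1)=-18.
Local maxima occur where both diagonal entries negative: (-1, -1). Count: 1.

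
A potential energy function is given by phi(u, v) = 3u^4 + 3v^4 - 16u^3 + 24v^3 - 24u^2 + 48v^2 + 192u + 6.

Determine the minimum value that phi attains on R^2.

-298

phi(u,v) separates as P(u) + Q(v) + 6, so its minimum is min P + min Q + 6.
P'(u) = 12(u - 4)(u - 2)(u + 2) vanishes at u ∈ {-2, 2, 4}; Q'(v) = 12v(v + 2)(v + 4) vanishes at v ∈ {-4, -2, 0}.
Local minima of P (where P''>0): P(-2)=-304, P(4)=128. Local minima of Q: Q(-4)=0, Q(0)=0.
So the global minimum of phi is P(-2) + Q(-4) + 6 = -304 + 0 + 6 = -298, attained at (-2, -4).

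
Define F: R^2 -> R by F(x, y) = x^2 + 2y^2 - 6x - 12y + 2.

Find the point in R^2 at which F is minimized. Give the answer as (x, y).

(3, 3)

F(x,y) separates as P(x) + Q(y) + 2, so its minimum is min P + min Q + 2.
P'(x) = 2x - 6 vanishes at x ∈ {3}; Q'(y) = 4y - 12 vanishes at y ∈ {3}.
Local minima of P (where P''>0): P(3)=-9. Local minima of Q: Q(3)=-18.
So the global minimum of F is P(3) + Q(3) + 2 = -9 − 18 + 2 = -25, attained at (3, 3).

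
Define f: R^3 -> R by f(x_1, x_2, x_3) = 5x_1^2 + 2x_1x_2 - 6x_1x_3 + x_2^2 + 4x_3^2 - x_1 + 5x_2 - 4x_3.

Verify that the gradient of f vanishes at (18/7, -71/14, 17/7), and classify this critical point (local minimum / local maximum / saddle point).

∇f = (10x_1 + 2x_2 - 6x_3 - 1, 2x_1 + 2x_2 + 5, -6x_1 + 8x_3 - 4); substituting (18/7, -71/14, 17/7) gives ∇f = (0, 0, 0), so (18/7, -71/14, 17/7) is indeed a critical point.
The Hessian is constant: H = [[10, 2, -6], [2, 2, 0], [-6, 0, 8]].
Leading principal minors: Δ₁ = 10, Δ₂ = 16, Δ₃ = 56.
All leading minors are positive, so H is positive definite: a local minimum.

local minimum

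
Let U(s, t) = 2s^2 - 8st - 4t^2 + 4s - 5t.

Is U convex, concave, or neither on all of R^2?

neither

U is quadratic, so its Hessian is the constant matrix H = [[4, -8], [-8, -8]].
det(H) = -96, tr(H) = -4.
det(H) < 0, so H is indefinite: neither convex nor concave.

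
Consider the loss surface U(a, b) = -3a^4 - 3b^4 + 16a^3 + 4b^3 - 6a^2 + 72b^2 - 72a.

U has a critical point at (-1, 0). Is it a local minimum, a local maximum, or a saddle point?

The mixed partial ∂²U/∂a∂b is 0, so the Hessian at any point is diag(U_aa, U_bb) = diag(12(-3a^2 + 8a - 1), 12(-3b^2 + 2b + 12)).
At (-1, 0): H = diag(-144, 144).
The eigenvalues have opposite signs, so H is indefinite: a saddle point.

saddle point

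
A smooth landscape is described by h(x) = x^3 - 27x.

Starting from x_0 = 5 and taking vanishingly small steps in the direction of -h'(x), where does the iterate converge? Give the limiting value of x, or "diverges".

3

h'(x) = 3(x - 3)(x + 3), so h'(5) = 48.
Gradient descent moves in the -h' direction, i.e. x is decreasing.
The nearest critical point in that direction is x = 3, where h'' = 18 > 0 (a local minimum). The iterate converges there.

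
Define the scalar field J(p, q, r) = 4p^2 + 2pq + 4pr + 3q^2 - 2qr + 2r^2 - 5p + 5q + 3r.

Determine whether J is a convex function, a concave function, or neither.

J is quadratic, so its Hessian is the constant matrix H = [[8, 2, 4], [2, 6, -2], [4, -2, 4]].
Leading principal minors: 8, 44, 16.
All positive ⇒ H ≻ 0 ⇒ convex.

convex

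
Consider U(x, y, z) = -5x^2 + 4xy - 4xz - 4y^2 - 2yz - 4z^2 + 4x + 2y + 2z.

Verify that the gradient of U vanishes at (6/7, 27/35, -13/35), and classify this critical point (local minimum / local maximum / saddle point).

local maximum

∇U = (-10x + 4y - 4z + 4, 4x - 8y - 2z + 2, -4x - 2y - 8z + 2); substituting (6/7, 27/35, -13/35) gives ∇U = (0, 0, 0), so (6/7, 27/35, -13/35) is indeed a critical point.
The Hessian is constant: H = [[-10, 4, -4], [4, -8, -2], [-4, -2, -8]].
Leading principal minors: Δ₁ = -10, Δ₂ = 64, Δ₃ = -280.
The minors alternate sign starting negative (−, +, −), so H is negative definite: a local maximum.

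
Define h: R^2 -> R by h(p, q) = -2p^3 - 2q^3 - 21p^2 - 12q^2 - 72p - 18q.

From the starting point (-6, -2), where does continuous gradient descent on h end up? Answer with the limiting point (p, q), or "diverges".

h is separable, so gradient descent decouples: p follows -∂h/∂p, q follows -∂h/∂q.
∂h/∂p = -6(p + 3)(p + 4); at p=-6 this is -36, so p increases.
∂h/∂q = -6(q + 1)(q + 3); at q=-2 this is 6, so q decreases.
p converges to its nearest critical value -4 (a local min of the p-part); q converges to -3. The iterate converges to (-4, -3).

(-4, -3)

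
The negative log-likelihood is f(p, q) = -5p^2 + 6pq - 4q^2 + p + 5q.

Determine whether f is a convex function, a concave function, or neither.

f is quadratic, so its Hessian is the constant matrix H = [[-10, 6], [6, -8]].
det(H) = 44, tr(H) = -18.
det(H) > 0 and tr(H) < 0, so H is negative definite everywhere: concave.

concave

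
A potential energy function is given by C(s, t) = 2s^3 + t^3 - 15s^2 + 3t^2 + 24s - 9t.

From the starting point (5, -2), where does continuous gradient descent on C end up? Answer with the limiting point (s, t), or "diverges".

(4, 1)

C is separable, so gradient descent decouples: s follows -∂C/∂s, t follows -∂C/∂t.
∂C/∂s = 6(s - 4)(s - 1); at s=5 this is 24, so s decreases.
∂C/∂t = 3(t - 1)(t + 3); at t=-2 this is -9, so t increases.
s converges to its nearest critical value 4 (a local min of the s-part); t converges to 1. The iterate converges to (4, 1).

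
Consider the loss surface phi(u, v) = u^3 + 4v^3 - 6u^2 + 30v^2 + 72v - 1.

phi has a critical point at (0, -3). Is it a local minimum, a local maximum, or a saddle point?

local maximum

The mixed partial ∂²phi/∂u∂v is 0, so the Hessian at any point is diag(phi_uu, phi_vv) = diag(6(u - 2), 12(2v + 5)).
At (0, -3): H = diag(-12, -12).
Both eigenvalues are negative, so H is negative definite: a local maximum.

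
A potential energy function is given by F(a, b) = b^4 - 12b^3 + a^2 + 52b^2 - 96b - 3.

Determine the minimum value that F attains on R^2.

F(a,b) separates as P(a) + Q(b) − 3, so its minimum is min P + min Q − 3.
P'(a) = 2a vanishes at a ∈ {0}; Q'(b) = 4(b - 4)(b - 3)(b - 2) vanishes at b ∈ {2, 3, 4}.
Local minima of P (where P''>0): P(0)=0. Local minima of Q: Q(2)=-64, Q(4)=-64.
So the global minimum of F is P(0) + Q(2) − 3 = 0 − 64 − 3 = -67, attained at (0, 2).

-67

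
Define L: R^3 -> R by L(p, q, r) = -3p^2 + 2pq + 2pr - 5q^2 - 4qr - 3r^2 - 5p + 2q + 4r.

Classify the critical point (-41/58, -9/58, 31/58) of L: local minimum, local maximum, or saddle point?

The Hessian is constant: H = [[-6, 2, 2], [2, -10, -4], [2, -4, -6]].
Leading principal minors: Δ₁ = -6, Δ₂ = 56, Δ₃ = -232.
The minors alternate sign starting negative (−, +, −), so H is negative definite: a local maximum.

local maximum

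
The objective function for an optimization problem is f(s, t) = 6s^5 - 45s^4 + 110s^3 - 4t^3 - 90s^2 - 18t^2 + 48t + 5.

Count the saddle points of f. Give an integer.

4

f separates as a function of s plus a function of t, so ∇f=0 decouples.
∂f/∂s = 30s(s - 3)(s - 2)(s - 1) = 0 at s ∈ {0, 1, 2, 3}; ∂f/∂t = -12(t - 1)(t + 4) = 0 at t ∈ {-4, 1}.
The Hessian is diagonal: diag(f_ss, f_tt). Second derivatives: f_ss(0)=-180, f_ss(1)=60, f_ss(2)=-60, f_ss(3)=180; f_tt(-4)=60, f_tt(1)=-60.
Saddle points occur where the two diagonal entries have opposite signs: (0, -4), (1, 1), (2, -4), (3, 1). Count: 4.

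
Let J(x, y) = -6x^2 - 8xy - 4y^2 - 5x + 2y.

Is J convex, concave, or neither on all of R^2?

concave

J is quadratic, so its Hessian is the constant matrix H = [[-12, -8], [-8, -8]].
det(H) = 32, tr(H) = -20.
det(H) > 0 and tr(H) < 0, so H is negative definite everywhere: concave.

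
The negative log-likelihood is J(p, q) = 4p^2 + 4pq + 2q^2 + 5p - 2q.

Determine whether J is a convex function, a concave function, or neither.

convex

J is quadratic, so its Hessian is the constant matrix H = [[8, 4], [4, 4]].
det(H) = 16, tr(H) = 12.
det(H) > 0 and tr(H) > 0, so H is positive definite everywhere: convex.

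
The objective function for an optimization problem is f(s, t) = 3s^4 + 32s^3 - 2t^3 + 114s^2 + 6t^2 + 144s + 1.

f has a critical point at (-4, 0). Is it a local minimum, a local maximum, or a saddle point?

The mixed partial ∂²f/∂s∂t is 0, so the Hessian at any point is diag(f_ss, f_tt) = diag(12(3s^2 + 16s + 19), 12(-t + 1)).
At (-4, 0): H = diag(36, 12).
Both eigenvalues are positive, so H is positive definite: a local minimum.

local minimum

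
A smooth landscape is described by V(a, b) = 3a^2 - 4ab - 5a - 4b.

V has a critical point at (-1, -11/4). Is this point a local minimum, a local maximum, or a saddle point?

saddle point

The Hessian of V is constant: H = [[6, -4], [-4, 0]].
det(H) = 6·0 − (-4)² = -16.
Since det(H) < 0, H is indefinite and the critical point is a saddle point.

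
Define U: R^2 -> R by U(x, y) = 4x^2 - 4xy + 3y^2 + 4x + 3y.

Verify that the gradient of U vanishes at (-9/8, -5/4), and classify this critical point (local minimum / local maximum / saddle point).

∇U = (8x - 4y + 4, -4x + 6y + 3); substituting (-9/8, -5/4) gives ∇U = (0, 0), so (-9/8, -5/4) is indeed a critical point.
The Hessian of U is constant: H = [[8, -4], [-4, 6]].
det(H) = 8·6 − (-4)² = 32.
det(H) > 0 and tr(H) = 14 > 0, so H is positive definite and the point is a local minimum.

local minimum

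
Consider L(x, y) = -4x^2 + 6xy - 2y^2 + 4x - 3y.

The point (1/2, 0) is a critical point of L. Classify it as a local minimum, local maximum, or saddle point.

The Hessian of L is constant: H = [[-8, 6], [6, -4]].
det(H) = (-8)·(-4) − 6² = -4.
Since det(H) < 0, H is indefinite and the critical point is a saddle point.

saddle point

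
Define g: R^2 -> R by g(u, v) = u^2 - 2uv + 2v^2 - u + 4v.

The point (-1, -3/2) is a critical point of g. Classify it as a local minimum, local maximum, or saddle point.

local minimum

The Hessian of g is constant: H = [[2, -2], [-2, 4]].
det(H) = 2·4 − (-2)² = 4.
det(H) > 0 and tr(H) = 6 > 0, so H is positive definite and the point is a local minimum.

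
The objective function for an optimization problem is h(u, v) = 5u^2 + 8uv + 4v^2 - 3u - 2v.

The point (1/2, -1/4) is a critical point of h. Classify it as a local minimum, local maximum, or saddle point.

The Hessian of h is constant: H = [[10, 8], [8, 8]].
det(H) = 10·8 − 8² = 16.
det(H) > 0 and tr(H) = 18 > 0, so H is positive definite and the point is a local minimum.

local minimum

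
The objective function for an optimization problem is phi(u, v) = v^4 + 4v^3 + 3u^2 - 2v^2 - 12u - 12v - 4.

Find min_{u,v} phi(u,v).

-25

phi(u,v) separates as P(u) + Q(v) − 4, so its minimum is min P + min Q − 4.
P'(u) = 6u - 12 vanishes at u ∈ {2}; Q'(v) = 4(v - 1)(v + 1)(v + 3) vanishes at v ∈ {-3, -1, 1}.
Local minima of P (where P''>0): P(2)=-12. Local minima of Q: Q(-3)=-9, Q(1)=-9.
So the global minimum of phi is P(2) + Q(-3) − 4 = -12 − 9 − 4 = -25, attained at (2, -3).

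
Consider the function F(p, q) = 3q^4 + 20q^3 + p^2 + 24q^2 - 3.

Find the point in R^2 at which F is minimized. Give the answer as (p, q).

(0, -4)

F(p,q) separates as A(p) + B(q) − 3, so its minimum is min A + min B − 3.
A'(p) = 2p vanishes at p ∈ {0}; B'(q) = 12q(q + 1)(q + 4) vanishes at q ∈ {-4, -1, 0}.
Local minima of A (where A''>0): A(0)=0. Local minima of B: B(-4)=-128, B(0)=0.
So the global minimum of F is A(0) + B(-4) − 3 = 0 − 128 − 3 = -131, attained at (0, -4).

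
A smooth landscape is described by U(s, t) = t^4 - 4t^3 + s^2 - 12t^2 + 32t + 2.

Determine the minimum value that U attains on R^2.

-62

U(s,t) separates as P(s) + Q(t) + 2, so its minimum is min P + min Q + 2.
P'(s) = 2s vanishes at s ∈ {0}; Q'(t) = 4(t - 4)(t - 1)(t + 2) vanishes at t ∈ {-2, 1, 4}.
Local minima of P (where P''>0): P(0)=0. Local minima of Q: Q(-2)=-64, Q(4)=-64.
So the global minimum of U is P(0) + Q(-2) + 2 = 0 − 64 + 2 = -62, attained at (0, -2).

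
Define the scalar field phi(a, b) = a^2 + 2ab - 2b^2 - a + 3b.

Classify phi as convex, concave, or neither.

phi is quadratic, so its Hessian is the constant matrix H = [[2, 2], [2, -4]].
det(H) = -12, tr(H) = -2.
det(H) < 0, so H is indefinite: neither convex nor concave.

neither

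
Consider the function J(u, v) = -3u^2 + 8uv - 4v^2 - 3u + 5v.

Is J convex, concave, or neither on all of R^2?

J is quadratic, so its Hessian is the constant matrix H = [[-6, 8], [8, -8]].
det(H) = -16, tr(H) = -14.
det(H) < 0, so H is indefinite: neither convex nor concave.

neither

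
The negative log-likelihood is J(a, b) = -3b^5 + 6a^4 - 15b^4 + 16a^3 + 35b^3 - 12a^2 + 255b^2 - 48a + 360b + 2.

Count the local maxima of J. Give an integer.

J separates as a function of a plus a function of b, so ∇J=0 decouples.
∂J/∂a = 24(a - 1)(a + 1)(a + 2) = 0 at a ∈ {-2, -1, 1}; ∂J/∂b = -15(b - 3)(b + 1)(b + 2)(b + 4) = 0 at b ∈ {-4, -2, -1, 3}.
The Hessian is diagonal: diag(J_aa, J_bb). Second derivatives: J_aa(-2)=72, J_aa(-1)=-48, J_aa(1)=144; J_bb(-4)=630, J_bb(-2)=-150, J_bb(-1)=180, J_bb(3)=-2100.
Local maxima occur where both diagonal entries negative: (-1, -2), (-1, 3). Count: 2.

2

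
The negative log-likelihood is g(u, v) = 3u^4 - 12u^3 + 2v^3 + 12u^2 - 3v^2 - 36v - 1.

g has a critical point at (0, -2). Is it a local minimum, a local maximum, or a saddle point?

saddle point

The mixed partial ∂²g/∂u∂v is 0, so the Hessian at any point is diag(g_uu, g_vv) = diag(12(3u^2 - 6u + 2), 6(2v - 1)).
At (0, -2): H = diag(24, -30).
The eigenvalues have opposite signs, so H is indefinite: a saddle point.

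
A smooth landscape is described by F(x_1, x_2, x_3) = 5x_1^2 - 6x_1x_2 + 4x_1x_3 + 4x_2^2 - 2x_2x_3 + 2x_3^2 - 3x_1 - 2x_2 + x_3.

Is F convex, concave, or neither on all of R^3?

convex

F is quadratic, so its Hessian is the constant matrix H = [[10, -6, 4], [-6, 8, -2], [4, -2, 4]].
Leading principal minors: 10, 44, 104.
All positive ⇒ H ≻ 0 ⇒ convex.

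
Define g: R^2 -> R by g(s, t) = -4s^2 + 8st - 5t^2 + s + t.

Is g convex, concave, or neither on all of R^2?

concave

g is quadratic, so its Hessian is the constant matrix H = [[-8, 8], [8, -10]].
det(H) = 16, tr(H) = -18.
det(H) > 0 and tr(H) < 0, so H is negative definite everywhere: concave.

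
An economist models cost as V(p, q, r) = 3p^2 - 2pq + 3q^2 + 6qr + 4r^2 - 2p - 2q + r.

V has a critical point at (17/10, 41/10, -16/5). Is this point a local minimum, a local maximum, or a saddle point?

local minimum

The Hessian is constant: H = [[6, -2, 0], [-2, 6, 6], [0, 6, 8]].
Leading principal minors: Δ₁ = 6, Δ₂ = 32, Δ₃ = 40.
All leading minors are positive, so H is positive definite: a local minimum.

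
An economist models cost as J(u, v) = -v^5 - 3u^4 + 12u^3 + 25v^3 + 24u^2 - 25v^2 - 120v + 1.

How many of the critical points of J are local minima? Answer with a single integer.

2

J separates as a function of u plus a function of v, so ∇J=0 decouples.
∂J/∂u = -12u(u - 4)(u + 1) = 0 at u ∈ {-1, 0, 4}; ∂J/∂v = -5(v - 3)(v - 2)(v + 1)(v + 4) = 0 at v ∈ {-4, -1, 2, 3}.
The Hessian is diagonal: diag(J_uu, J_vv). Second derivatives: J_uu(-1)=-60, J_uu(0)=48, J_uu(4)=-240; J_vv(-4)=630, J_vv(-1)=-180, J_vv(2)=90, J_vv(3)=-140.
Local minima occur where both diagonal entries positive: (0, -4), (0, 2). Count: 2.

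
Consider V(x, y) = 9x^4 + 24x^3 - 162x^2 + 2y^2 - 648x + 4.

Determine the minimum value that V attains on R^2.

V(x,y) separates as P(x) + Q(y) + 4, so its minimum is min P + min Q + 4.
P'(x) = 36(x - 3)(x + 2)(x + 3) vanishes at x ∈ {-3, -2, 3}; Q'(y) = 4y vanishes at y ∈ {0}.
Local minima of P (where P''>0): P(-3)=567, P(3)=-2025. Local minima of Q: Q(0)=0.
So the global minimum of V is P(3) + Q(0) + 4 = -2025 + 0 + 4 = -2021, attained at (3, 0).

-2021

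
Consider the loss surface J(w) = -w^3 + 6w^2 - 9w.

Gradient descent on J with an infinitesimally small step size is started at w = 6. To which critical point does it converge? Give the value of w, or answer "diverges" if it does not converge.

J'(w) = -3(w - 3)(w - 1), so J'(6) = -45.
Gradient descent moves in the -J' direction, i.e. w is increasing.
There is no critical point above w=6, and J' keeps the same sign, so the iterate runs off to +∞.

diverges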